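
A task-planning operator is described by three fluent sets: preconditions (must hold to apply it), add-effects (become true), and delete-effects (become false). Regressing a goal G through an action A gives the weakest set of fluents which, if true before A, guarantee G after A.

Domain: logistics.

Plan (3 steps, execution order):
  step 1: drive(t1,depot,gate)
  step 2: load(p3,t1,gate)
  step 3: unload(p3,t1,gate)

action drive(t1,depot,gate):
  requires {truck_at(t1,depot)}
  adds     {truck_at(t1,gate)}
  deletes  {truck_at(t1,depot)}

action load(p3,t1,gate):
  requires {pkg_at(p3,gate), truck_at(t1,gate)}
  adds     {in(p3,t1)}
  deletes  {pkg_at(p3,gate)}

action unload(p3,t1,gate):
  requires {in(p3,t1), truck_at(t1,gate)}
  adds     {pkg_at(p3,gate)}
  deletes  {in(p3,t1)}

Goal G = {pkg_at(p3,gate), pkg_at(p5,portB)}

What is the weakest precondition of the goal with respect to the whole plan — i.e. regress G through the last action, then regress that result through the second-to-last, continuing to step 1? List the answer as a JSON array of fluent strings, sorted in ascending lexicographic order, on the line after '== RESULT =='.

Work backward from the goal:
  through step 3 (unload(p3,t1,gate)): drop {pkg_at(p3,gate)}, keep {pkg_at(p5,portB)}, require {in(p3,t1), truck_at(t1,gate)}
    → {in(p3,t1), pkg_at(p5,portB), truck_at(t1,gate)}
  through step 2 (load(p3,t1,gate)): drop {in(p3,t1)}, keep {pkg_at(p5,portB), truck_at(t1,gate)}, require {pkg_at(p3,gate), truck_at(t1,gate)}
    → {pkg_at(p3,gate), pkg_at(p5,portB), truck_at(t1,gate)}
  through step 1 (drive(t1,depot,gate)): drop {truck_at(t1,gate)}, keep {pkg_at(p3,gate), pkg_at(p5,portB)}, require {truck_at(t1,depot)}
    → {pkg_at(p3,gate), pkg_at(p5,portB), truck_at(t1,depot)}

== RESULT ==
["pkg_at(p3,gate)", "pkg_at(p5,portB)", "truck_at(t1,depot)"]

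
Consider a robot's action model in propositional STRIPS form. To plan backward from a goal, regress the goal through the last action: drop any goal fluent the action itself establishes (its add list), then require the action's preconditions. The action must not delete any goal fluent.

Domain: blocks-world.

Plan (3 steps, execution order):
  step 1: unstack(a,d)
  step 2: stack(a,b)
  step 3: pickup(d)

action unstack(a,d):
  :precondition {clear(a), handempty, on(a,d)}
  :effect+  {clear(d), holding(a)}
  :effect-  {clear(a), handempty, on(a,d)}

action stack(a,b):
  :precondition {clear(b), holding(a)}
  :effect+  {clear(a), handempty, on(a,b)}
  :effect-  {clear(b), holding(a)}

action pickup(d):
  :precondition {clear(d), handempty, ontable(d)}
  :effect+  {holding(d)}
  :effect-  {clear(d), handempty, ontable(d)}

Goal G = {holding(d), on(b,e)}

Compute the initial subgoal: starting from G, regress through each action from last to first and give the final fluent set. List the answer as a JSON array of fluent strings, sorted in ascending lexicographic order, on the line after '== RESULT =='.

Regress step by step:
  through step 3 (pickup(d)): drop {holding(d)}, keep {on(b,e)}, require {clear(d), handempty, ontable(d)}
    → {clear(d), handempty, on(b,e), ontable(d)}
  through step 2 (stack(a,b)): drop {handempty}, keep {clear(d), on(b,e), ontable(d)}, require {clear(b), holding(a)}
    → {clear(b), clear(d), holding(a), on(b,e), ontable(d)}
  through step 1 (unstack(a,d)): drop {clear(d), holding(a)}, keep {clear(b), on(b,e), ontable(d)}, require {clear(a), handempty, on(a,d)}
    → {clear(a), clear(b), handempty, on(a,d), on(b,e), ontable(d)}

== RESULT ==
["clear(a)", "clear(b)", "handempty", "on(a,d)", "on(b,e)", "ontable(d)"]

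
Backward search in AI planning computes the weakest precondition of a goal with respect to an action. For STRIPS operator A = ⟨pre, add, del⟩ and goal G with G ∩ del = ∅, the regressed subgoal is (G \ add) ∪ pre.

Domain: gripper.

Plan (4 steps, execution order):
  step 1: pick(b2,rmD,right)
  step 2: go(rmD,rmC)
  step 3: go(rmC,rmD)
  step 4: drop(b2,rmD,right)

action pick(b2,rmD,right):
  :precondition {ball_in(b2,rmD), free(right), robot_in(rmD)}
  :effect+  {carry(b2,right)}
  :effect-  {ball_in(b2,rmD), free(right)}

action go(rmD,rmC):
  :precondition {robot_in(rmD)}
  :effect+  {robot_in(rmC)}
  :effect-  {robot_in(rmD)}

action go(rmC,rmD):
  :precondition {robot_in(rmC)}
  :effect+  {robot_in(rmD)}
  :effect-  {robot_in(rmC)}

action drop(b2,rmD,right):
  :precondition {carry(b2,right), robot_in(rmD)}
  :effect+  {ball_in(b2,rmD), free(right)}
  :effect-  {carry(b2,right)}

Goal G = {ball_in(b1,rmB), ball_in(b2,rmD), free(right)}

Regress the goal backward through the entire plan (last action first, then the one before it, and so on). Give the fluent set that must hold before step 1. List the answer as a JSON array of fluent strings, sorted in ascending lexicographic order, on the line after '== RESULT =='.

Work backward from the goal:
  through step 4 (drop(b2,rmD,right)): drop {ball_in(b2,rmD), free(right)}, keep {ball_in(b1,rmB)}, require {carry(b2,right), robot_in(rmD)}
    → {ball_in(b1,rmB), carry(b2,right), robot_in(rmD)}
  through step 3 (go(rmC,rmD)): drop {robot_in(rmD)}, keep {ball_in(b1,rmB), carry(b2,right)}, require {robot_in(rmC)}
    → {ball_in(b1,rmB), carry(b2,right), robot_in(rmC)}
  through step 2 (go(rmD,rmC)): drop {robot_in(rmC)}, keep {ball_in(b1,rmB), carry(b2,right)}, require {robot_in(rmD)}
    → {ball_in(b1,rmB), carry(b2,right), robot_in(rmD)}
  through step 1 (pick(b2,rmD,right)): drop {carry(b2,right)}, keep {ball_in(b1,rmB), robot_in(rmD)}, require {ball_in(b2,rmD), free(right), robot_in(rmD)}
    → {ball_in(b1,rmB), ball_in(b2,rmD), free(right), robot_in(rmD)}

== RESULT ==
["ball_in(b1,rmB)", "ball_in(b2,rmD)", "free(right)", "robot_in(rmD)"]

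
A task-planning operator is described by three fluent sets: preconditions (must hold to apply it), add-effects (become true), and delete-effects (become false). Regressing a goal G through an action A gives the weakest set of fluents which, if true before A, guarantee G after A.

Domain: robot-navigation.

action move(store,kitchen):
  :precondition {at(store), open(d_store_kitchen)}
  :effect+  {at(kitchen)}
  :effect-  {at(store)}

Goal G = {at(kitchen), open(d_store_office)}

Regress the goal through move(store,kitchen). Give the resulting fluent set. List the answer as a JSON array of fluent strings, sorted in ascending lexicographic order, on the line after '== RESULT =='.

Regress:
  G ∩ del = {}  (empty — regression defined)
  G \ add = {at(kitchen), open(d_store_office)} \ {at(kitchen)} = {open(d_store_office)}
  ∪ pre   = {open(d_store_office)} ∪ {at(store), open(d_store_kitchen)}
          = {at(store), open(d_store_kitchen), open(d_store_office)}

== RESULT ==
["at(store)", "open(d_store_kitchen)", "open(d_store_office)"]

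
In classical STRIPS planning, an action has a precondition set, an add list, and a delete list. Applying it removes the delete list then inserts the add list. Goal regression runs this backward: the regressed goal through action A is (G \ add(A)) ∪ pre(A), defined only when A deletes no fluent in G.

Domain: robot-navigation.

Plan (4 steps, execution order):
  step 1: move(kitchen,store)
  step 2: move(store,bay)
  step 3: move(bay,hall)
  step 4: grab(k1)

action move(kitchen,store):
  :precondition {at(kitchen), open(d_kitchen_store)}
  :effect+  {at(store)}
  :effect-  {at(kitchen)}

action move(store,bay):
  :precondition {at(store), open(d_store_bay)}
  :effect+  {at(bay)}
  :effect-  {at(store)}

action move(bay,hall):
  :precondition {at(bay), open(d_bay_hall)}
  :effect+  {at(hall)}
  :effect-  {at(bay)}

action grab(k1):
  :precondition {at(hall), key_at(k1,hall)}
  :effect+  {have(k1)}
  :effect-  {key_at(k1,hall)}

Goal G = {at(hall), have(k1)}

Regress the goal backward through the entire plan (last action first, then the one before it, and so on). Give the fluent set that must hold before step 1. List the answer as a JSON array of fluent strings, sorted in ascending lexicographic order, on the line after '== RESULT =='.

Work backward from the goal:
  through step 4 (grab(k1)): drop {have(k1)}, keep {at(hall)}, require {at(hall), key_at(k1,hall)}
    → {at(hall), key_at(k1,hall)}
  through step 3 (move(bay,hall)): drop {at(hall)}, keep {key_at(k1,hall)}, require {at(bay), open(d_bay_hall)}
    → {at(bay), key_at(k1,hall), open(d_bay_hall)}
  through step 2 (move(store,bay)): drop {at(bay)}, keep {key_at(k1,hall), open(d_bay_hall)}, require {at(store), open(d_store_bay)}
    → {at(store), key_at(k1,hall), open(d_bay_hall), open(d_store_bay)}
  through step 1 (move(kitchen,store)): drop {at(store)}, keep {key_at(k1,hall), open(d_bay_hall), open(d_store_bay)}, require {at(kitchen), open(d_kitchen_store)}
    → {at(kitchen), key_at(k1,hall), open(d_bay_hall), open(d_kitchen_store), open(d_store_bay)}

== RESULT ==
["at(kitchen)", "key_at(k1,hall)", "open(d_bay_hall)", "open(d_kitchen_store)", "open(d_store_bay)"]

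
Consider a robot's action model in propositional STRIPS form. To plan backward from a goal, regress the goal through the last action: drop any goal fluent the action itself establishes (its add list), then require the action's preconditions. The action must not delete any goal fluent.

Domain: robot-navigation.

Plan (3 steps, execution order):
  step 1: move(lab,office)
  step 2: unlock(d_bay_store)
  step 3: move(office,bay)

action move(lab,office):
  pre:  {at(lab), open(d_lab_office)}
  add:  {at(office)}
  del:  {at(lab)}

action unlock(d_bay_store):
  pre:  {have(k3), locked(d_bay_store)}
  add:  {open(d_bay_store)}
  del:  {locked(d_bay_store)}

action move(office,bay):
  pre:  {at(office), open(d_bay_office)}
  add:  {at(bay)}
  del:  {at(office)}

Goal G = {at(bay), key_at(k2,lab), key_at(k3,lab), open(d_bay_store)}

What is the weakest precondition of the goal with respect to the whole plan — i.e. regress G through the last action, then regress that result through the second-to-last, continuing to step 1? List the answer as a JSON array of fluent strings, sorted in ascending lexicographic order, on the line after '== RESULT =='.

Work backward from the goal:
  through step 3 (move(office,bay)): drop {at(bay)}, keep {key_at(k2,lab), key_at(k3,lab), open(d_bay_store)}, require {at(office), open(d_bay_office)}
    → {at(office), key_at(k2,lab), key_at(k3,lab), open(d_bay_office), open(d_bay_store)}
  through step 2 (unlock(d_bay_store)): drop {open(d_bay_store)}, keep {at(office), key_at(k2,lab), key_at(k3,lab), open(d_bay_office)}, require {have(k3), locked(d_bay_store)}
    → {at(office), have(k3), key_at(k2,lab), key_at(k3,lab), locked(d_bay_store), open(d_bay_office)}
  through step 1 (move(lab,office)): drop {at(office)}, keep {have(k3), key_at(k2,lab), key_at(k3,lab), locked(d_bay_store), open(d_bay_office)}, require {at(lab), open(d_lab_office)}
    → {at(lab), have(k3), key_at(k2,lab), key_at(k3,lab), locked(d_bay_store), open(d_bay_office), open(d_lab_office)}

== RESULT ==
["at(lab)", "have(k3)", "key_at(k2,lab)", "key_at(k3,lab)", "locked(d_bay_store)", "open(d_bay_office)", "open(d_lab_office)"]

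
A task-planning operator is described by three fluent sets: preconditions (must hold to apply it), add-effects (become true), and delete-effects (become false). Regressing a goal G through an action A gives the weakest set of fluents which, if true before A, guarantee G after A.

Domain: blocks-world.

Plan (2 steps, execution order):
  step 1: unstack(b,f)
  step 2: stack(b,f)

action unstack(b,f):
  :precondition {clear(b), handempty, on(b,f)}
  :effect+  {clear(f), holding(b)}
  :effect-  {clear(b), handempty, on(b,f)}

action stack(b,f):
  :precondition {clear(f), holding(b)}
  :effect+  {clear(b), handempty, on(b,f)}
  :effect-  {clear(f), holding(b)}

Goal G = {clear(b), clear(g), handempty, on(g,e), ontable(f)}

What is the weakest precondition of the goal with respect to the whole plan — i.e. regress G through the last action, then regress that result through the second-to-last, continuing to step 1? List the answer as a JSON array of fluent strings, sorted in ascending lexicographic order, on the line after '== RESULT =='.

Regress step by step:
  through step 2 (stack(b,f)): drop {clear(b), handempty}, keep {clear(g), on(g,e), ontable(f)}, require {clear(f), holding(b)}
    → {clear(f), clear(g), holding(b), on(g,e), ontable(f)}
  through step 1 (unstack(b,f)): drop {clear(f), holding(b)}, keep {clear(g), on(g,e), ontable(f)}, require {clear(b), handempty, on(b,f)}
    → {clear(b), clear(g), handempty, on(b,f), on(g,e), ontable(f)}

== RESULT ==
["clear(b)", "clear(g)", "handempty", "on(b,f)", "on(g,e)", "ontable(f)"]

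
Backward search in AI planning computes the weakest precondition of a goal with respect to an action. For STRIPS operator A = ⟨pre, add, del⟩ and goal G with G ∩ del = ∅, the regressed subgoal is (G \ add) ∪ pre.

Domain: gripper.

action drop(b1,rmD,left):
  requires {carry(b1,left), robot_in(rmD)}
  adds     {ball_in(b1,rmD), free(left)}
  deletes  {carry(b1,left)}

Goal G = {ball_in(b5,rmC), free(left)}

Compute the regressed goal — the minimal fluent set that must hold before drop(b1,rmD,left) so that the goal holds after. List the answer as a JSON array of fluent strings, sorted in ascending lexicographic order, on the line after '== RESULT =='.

Regress:
  G ∩ del = {}  (empty — regression defined)
  G \ add = {ball_in(b5,rmC), free(left)} \ {ball_in(b1,rmD), free(left)} = {ball_in(b5,rmC)}
  ∪ pre   = {ball_in(b5,rmC)} ∪ {carry(b1,left), robot_in(rmD)}
          = {ball_in(b5,rmC), carry(b1,left), robot_in(rmD)}

== RESULT ==
["ball_in(b5,rmC)", "carry(b1,left)", "robot_in(rmD)"]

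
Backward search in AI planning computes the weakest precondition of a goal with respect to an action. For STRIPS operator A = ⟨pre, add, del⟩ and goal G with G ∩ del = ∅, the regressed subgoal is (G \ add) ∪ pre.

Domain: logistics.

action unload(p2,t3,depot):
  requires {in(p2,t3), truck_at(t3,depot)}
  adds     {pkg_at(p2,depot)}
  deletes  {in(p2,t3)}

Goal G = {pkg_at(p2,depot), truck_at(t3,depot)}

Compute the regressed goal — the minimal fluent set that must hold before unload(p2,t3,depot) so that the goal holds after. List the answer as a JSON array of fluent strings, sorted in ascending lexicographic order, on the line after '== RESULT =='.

Regress:
  G ∩ del = {}  (empty — regression defined)
  G \ add = {pkg_at(p2,depot), truck_at(t3,depot)} \ {pkg_at(p2,depot)} = {truck_at(t3,depot)}
  ∪ pre   = {truck_at(t3,depot)} ∪ {in(p2,t3), truck_at(t3,depot)}
          = {in(p2,t3), truck_at(t3,depot)}

== RESULT ==
["in(p2,t3)", "truck_at(t3,depot)"]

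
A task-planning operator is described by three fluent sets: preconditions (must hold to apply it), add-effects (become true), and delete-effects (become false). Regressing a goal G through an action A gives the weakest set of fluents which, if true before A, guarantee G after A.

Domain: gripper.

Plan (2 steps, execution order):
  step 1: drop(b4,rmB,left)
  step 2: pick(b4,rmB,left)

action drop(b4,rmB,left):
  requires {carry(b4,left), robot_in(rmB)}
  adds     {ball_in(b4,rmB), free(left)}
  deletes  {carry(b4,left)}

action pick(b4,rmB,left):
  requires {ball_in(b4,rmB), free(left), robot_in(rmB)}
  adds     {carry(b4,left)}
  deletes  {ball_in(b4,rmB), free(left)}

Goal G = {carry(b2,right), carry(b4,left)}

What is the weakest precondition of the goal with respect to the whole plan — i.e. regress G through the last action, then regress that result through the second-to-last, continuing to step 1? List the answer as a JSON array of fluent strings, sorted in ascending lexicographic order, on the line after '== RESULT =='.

Work backward from the goal:
  through step 2 (pick(b4,rmB,left)): drop {carry(b4,left)}, keep {carry(b2,right)}, require {ball_in(b4,rmB), free(left), robot_in(rmB)}
    → {ball_in(b4,rmB), carry(b2,right), free(left), robot_in(rmB)}
  through step 1 (drop(b4,rmB,left)): drop {ball_in(b4,rmB), free(left)}, keep {carry(b2,right), robot_in(rmB)}, require {carry(b4,left), robot_in(rmB)}
    → {carry(b2,right), carry(b4,left), robot_in(rmB)}

== RESULT ==
["carry(b2,right)", "carry(b4,left)", "robot_in(rmB)"]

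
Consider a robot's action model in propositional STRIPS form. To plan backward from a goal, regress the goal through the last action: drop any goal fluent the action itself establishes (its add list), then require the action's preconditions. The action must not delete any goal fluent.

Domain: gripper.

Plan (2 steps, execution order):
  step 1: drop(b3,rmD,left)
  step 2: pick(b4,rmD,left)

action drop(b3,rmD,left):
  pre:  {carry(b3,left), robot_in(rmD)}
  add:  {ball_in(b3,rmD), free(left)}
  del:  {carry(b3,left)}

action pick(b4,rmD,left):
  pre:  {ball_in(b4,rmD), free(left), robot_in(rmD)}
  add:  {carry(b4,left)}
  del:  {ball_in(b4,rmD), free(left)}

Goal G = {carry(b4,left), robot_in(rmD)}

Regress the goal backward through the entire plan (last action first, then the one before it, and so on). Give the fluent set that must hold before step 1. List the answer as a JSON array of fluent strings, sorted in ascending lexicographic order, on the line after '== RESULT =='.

Regress step by step:
  through step 2 (pick(b4,rmD,left)): drop {carry(b4,left)}, keep {robot_in(rmD)}, require {ball_in(b4,rmD), free(left), robot_in(rmD)}
    → {ball_in(b4,rmD), free(left), robot_in(rmD)}
  through step 1 (drop(b3,rmD,left)): drop {free(left)}, keep {ball_in(b4,rmD), robot_in(rmD)}, require {carry(b3,left), robot_in(rmD)}
    → {ball_in(b4,rmD), carry(b3,left), robot_in(rmD)}

== RESULT ==
["ball_in(b4,rmD)", "carry(b3,left)", "robot_in(rmD)"]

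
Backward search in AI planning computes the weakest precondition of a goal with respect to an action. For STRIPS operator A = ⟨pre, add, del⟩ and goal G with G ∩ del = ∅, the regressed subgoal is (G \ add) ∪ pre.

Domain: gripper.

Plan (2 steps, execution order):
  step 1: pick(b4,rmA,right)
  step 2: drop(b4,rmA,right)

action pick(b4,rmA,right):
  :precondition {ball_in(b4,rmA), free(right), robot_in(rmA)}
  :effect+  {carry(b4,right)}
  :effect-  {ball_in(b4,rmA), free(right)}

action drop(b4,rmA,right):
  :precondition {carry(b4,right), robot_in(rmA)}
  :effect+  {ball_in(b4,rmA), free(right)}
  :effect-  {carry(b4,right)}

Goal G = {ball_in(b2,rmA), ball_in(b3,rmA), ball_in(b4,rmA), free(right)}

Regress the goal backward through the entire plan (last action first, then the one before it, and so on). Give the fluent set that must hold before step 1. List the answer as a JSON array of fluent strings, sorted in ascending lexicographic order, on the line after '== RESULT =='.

Work backward from the goal:
  through step 2 (drop(b4,rmA,right)): drop {ball_in(b4,rmA), free(right)}, keep {ball_in(b2,rmA), ball_in(b3,rmA)}, require {carry(b4,right), robot_in(rmA)}
    → {ball_in(b2,rmA), ball_in(b3,rmA), carry(b4,right), robot_in(rmA)}
  through step 1 (pick(b4,rmA,right)): drop {carry(b4,right)}, keep {ball_in(b2,rmA), ball_in(b3,rmA), robot_in(rmA)}, require {ball_in(b4,rmA), free(right), robot_in(rmA)}
    → {ball_in(b2,rmA), ball_in(b3,rmA), ball_in(b4,rmA), free(right), robot_in(rmA)}

== RESULT ==
["ball_in(b2,rmA)", "ball_in(b3,rmA)", "ball_in(b4,rmA)", "free(right)", "robot_in(rmA)"]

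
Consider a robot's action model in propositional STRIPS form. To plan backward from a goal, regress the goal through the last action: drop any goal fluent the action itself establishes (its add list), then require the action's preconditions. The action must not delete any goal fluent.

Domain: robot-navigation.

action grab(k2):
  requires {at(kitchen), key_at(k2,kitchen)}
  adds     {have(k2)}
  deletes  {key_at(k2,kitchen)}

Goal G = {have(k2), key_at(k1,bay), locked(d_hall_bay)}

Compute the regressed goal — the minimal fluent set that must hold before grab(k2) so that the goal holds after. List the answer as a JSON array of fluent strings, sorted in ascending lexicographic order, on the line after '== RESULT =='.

Regress:
  G ∩ del = {}  (empty — regression defined)
  G \ add = {have(k2), key_at(k1,bay), locked(d_hall_bay)} \ {have(k2)} = {key_at(k1,bay), locked(d_hall_bay)}
  ∪ pre   = {key_at(k1,bay), locked(d_hall_bay)} ∪ {at(kitchen), key_at(k2,kitchen)}
          = {at(kitchen), key_at(k1,bay), key_at(k2,kitchen), locked(d_hall_bay)}

== RESULT ==
["at(kitchen)", "key_at(k1,bay)", "key_at(k2,kitchen)", "locked(d_hall_bay)"]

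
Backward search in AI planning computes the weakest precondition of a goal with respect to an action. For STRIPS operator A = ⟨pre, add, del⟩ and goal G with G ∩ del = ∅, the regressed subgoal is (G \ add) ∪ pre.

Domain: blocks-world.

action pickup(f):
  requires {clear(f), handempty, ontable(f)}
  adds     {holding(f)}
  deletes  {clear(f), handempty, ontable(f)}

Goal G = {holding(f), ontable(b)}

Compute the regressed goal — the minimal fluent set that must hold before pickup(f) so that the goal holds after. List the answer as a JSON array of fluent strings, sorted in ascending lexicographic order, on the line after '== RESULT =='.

Compute (G \ add) ∪ pre:
  G ∩ del = {}  (empty — regression defined)
  G \ add = {holding(f), ontable(b)} \ {holding(f)} = {ontable(b)}
  ∪ pre   = {ontable(b)} ∪ {clear(f), handempty, ontable(f)}
          = {clear(f), handempty, ontable(b), ontable(f)}

== RESULT ==
["clear(f)", "handempty", "ontable(b)", "ontable(f)"]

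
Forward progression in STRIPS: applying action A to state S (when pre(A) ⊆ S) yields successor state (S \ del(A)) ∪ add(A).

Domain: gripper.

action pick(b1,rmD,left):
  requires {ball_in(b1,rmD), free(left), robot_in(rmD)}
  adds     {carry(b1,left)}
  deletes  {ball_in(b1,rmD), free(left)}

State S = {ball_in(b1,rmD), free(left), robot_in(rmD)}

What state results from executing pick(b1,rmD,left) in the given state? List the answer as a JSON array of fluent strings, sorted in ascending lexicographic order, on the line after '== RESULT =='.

Progress:
  pre ⊆ S: {ball_in(b1,rmD), free(left), robot_in(rmD)} ⊆ S  — applicable
  S \ del = {robot_in(rmD)}
  ∪ add   = {carry(b1,left), robot_in(rmD)}

== RESULT ==
["carry(b1,left)", "robot_in(rmD)"]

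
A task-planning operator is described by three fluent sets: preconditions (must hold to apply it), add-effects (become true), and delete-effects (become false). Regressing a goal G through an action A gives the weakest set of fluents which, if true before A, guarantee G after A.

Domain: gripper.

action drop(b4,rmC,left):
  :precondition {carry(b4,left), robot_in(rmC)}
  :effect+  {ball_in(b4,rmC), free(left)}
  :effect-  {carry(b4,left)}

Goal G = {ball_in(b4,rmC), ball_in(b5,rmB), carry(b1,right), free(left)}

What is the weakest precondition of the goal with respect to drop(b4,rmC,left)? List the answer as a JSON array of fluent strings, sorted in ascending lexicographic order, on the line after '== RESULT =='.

Regress:
  G ∩ del = {}  (empty — regression defined)
  G \ add = {ball_in(b4,rmC), ball_in(b5,rmB), carry(b1,right), free(left)} \ {ball_in(b4,rmC), free(left)} = {ball_in(b5,rmB), carry(b1,right)}
  ∪ pre   = {ball_in(b5,rmB), carry(b1,right)} ∪ {carry(b4,left), robot_in(rmC)}
          = {ball_in(b5,rmB), carry(b1,right), carry(b4,left), robot_in(rmC)}

== RESULT ==
["ball_in(b5,rmB)", "carry(b1,right)", "carry(b4,left)", "robot_in(rmC)"]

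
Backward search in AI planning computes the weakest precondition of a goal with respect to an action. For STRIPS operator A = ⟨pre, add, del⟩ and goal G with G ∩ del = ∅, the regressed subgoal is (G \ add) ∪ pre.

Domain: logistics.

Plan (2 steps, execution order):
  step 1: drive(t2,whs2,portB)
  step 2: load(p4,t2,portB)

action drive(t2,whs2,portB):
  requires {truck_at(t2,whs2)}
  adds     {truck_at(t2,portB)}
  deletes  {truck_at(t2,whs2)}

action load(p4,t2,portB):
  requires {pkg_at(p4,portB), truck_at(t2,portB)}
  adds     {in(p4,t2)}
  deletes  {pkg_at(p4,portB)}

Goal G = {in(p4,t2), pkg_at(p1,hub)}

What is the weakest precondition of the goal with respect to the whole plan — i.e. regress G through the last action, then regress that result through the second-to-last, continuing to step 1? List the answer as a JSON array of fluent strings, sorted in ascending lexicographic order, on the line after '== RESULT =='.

Regress step by step:
  through step 2 (load(p4,t2,portB)): drop {in(p4,t2)}, keep {pkg_at(p1,hub)}, require {pkg_at(p4,portB), truck_at(t2,portB)}
    → {pkg_at(p1,hub), pkg_at(p4,portB), truck_at(t2,portB)}
  through step 1 (drive(t2,whs2,portB)): drop {truck_at(t2,portB)}, keep {pkg_at(p1,hub), pkg_at(p4,portB)}, require {truck_at(t2,whs2)}
    → {pkg_at(p1,hub), pkg_at(p4,portB), truck_at(t2,whs2)}

== RESULT ==
["pkg_at(p1,hub)", "pkg_at(p4,portB)", "truck_at(t2,whs2)"]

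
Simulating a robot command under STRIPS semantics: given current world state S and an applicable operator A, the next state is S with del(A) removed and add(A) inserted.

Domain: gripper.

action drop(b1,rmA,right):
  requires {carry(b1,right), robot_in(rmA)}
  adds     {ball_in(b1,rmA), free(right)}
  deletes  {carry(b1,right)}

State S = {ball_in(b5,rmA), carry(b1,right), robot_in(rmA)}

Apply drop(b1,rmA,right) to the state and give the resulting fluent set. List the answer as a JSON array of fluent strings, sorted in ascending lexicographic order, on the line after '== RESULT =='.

Progress:
  pre ⊆ S: {carry(b1,right), robot_in(rmA)} ⊆ S  — applicable
  S \ del = {ball_in(b5,rmA), robot_in(rmA)}
  ∪ add   = {ball_in(b1,rmA), ball_in(b5,rmA), free(right), robot_in(rmA)}

== RESULT ==
["ball_in(b1,rmA)", "ball_in(b5,rmA)", "free(right)", "robot_in(rmA)"]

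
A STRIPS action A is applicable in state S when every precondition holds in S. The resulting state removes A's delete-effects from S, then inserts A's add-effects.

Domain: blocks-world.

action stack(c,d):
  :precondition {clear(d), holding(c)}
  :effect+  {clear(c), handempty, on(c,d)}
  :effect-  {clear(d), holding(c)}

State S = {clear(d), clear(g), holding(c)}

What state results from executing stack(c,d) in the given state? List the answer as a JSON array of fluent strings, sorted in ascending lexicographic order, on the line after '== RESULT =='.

Progress:
  pre ⊆ S: {clear(d), holding(c)} ⊆ S  — applicable
  S \ del = {clear(g)}
  ∪ add   = {clear(c), clear(g), handempty, on(c,d)}

== RESULT ==
["clear(c)", "clear(g)", "handempty", "on(c,d)"]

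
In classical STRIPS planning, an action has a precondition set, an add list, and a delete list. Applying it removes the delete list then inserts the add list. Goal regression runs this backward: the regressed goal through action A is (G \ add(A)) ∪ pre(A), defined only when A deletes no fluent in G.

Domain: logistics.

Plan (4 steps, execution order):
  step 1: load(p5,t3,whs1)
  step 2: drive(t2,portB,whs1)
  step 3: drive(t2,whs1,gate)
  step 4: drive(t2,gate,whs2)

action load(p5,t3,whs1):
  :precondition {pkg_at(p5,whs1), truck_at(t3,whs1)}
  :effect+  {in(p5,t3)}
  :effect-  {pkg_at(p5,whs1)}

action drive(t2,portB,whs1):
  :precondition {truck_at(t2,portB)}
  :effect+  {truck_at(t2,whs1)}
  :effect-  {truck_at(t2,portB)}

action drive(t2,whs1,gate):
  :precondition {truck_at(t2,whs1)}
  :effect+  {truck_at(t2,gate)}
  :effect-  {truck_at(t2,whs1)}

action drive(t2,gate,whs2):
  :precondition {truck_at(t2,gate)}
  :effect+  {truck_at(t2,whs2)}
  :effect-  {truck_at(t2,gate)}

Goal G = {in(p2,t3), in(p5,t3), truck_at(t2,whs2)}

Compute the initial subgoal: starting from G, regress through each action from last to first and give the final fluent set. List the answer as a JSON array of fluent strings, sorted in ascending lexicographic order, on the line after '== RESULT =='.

Work backward from the goal:
  through step 4 (drive(t2,gate,whs2)): drop {truck_at(t2,whs2)}, keep {in(p2,t3), in(p5,t3)}, require {truck_at(t2,gate)}
    → {in(p2,t3), in(p5,t3), truck_at(t2,gate)}
  through step 3 (drive(t2,whs1,gate)): drop {truck_at(t2,gate)}, keep {in(p2,t3), in(p5,t3)}, require {truck_at(t2,whs1)}
    → {in(p2,t3), in(p5,t3), truck_at(t2,whs1)}
  through step 2 (drive(t2,portB,whs1)): drop {truck_at(t2,whs1)}, keep {in(p2,t3), in(p5,t3)}, require {truck_at(t2,portB)}
    → {in(p2,t3), in(p5,t3), truck_at(t2,portB)}
  through step 1 (load(p5,t3,whs1)): drop {in(p5,t3)}, keep {in(p2,t3), truck_at(t2,portB)}, require {pkg_at(p5,whs1), truck_at(t3,whs1)}
    → {in(p2,t3), pkg_at(p5,whs1), truck_at(t2,portB), truck_at(t3,whs1)}

== RESULT ==
["in(p2,t3)", "pkg_at(p5,whs1)", "truck_at(t2,portB)", "truck_at(t3,whs1)"]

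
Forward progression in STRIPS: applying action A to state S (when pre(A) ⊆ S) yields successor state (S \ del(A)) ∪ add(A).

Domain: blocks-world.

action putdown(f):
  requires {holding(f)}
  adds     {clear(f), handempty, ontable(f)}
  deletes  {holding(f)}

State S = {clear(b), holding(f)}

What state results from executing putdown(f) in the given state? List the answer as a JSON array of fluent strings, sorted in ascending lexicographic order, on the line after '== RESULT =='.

Compute (S \ del) ∪ add:
  pre ⊆ S: {holding(f)} ⊆ S  — applicable
  S \ del = {clear(b)}
  ∪ add   = {clear(b), clear(f), handempty, ontable(f)}

== RESULT ==
["clear(b)", "clear(f)", "handempty", "ontable(f)"]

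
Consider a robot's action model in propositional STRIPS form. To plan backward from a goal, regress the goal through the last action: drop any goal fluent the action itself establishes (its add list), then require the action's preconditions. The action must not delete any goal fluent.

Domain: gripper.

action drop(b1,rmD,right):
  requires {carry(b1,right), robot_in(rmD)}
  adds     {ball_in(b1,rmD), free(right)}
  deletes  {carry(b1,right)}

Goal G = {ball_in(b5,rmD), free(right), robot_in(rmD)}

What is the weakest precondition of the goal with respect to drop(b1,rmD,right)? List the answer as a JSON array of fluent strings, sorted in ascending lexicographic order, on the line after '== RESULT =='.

Compute (G \ add) ∪ pre:
  G ∩ del = {}  (empty — regression defined)
  G \ add = {ball_in(b5,rmD), free(right), robot_in(rmD)} \ {ball_in(b1,rmD), free(right)} = {ball_in(b5,rmD), robot_in(rmD)}
  ∪ pre   = {ball_in(b5,rmD), robot_in(rmD)} ∪ {carry(b1,right), robot_in(rmD)}
          = {ball_in(b5,rmD), carry(b1,right), robot_in(rmD)}

== RESULT ==
["ball_in(b5,rmD)", "carry(b1,right)", "robot_in(rmD)"]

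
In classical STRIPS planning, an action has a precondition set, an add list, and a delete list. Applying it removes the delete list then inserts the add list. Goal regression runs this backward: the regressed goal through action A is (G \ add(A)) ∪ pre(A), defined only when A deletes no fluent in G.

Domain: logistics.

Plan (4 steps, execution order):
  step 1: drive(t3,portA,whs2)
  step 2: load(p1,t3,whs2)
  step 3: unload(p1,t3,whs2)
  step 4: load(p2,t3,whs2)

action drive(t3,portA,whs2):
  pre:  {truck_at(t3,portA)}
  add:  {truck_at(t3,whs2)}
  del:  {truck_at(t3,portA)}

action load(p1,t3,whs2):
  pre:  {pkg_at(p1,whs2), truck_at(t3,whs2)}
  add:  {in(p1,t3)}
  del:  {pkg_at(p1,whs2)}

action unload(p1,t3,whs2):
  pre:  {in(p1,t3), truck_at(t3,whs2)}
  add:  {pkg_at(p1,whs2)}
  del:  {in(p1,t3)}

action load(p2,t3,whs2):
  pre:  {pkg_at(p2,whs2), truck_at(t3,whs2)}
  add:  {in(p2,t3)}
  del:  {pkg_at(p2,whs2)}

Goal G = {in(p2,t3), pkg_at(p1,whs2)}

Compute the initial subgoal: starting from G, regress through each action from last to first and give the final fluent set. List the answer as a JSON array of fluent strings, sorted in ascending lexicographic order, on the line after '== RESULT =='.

Work backward from the goal:
  through step 4 (load(p2,t3,whs2)): drop {in(p2,t3)}, keep {pkg_at(p1,whs2)}, require {pkg_at(p2,whs2), truck_at(t3,whs2)}
    → {pkg_at(p1,whs2), pkg_at(p2,whs2), truck_at(t3,whs2)}
  through step 3 (unload(p1,t3,whs2)): drop {pkg_at(p1,whs2)}, keep {pkg_at(p2,whs2), truck_at(t3,whs2)}, require {in(p1,t3), truck_at(t3,whs2)}
    → {in(p1,t3), pkg_at(p2,whs2), truck_at(t3,whs2)}
  through step 2 (load(p1,t3,whs2)): drop {in(p1,t3)}, keep {pkg_at(p2,whs2), truck_at(t3,whs2)}, require {pkg_at(p1,whs2), truck_at(t3,whs2)}
    → {pkg_at(p1,whs2), pkg_at(p2,whs2), truck_at(t3,whs2)}
  through step 1 (drive(t3,portA,whs2)): drop {truck_at(t3,whs2)}, keep {pkg_at(p1,whs2), pkg_at(p2,whs2)}, require {truck_at(t3,portA)}
    → {pkg_at(p1,whs2), pkg_at(p2,whs2), truck_at(t3,portA)}

== RESULT ==
["pkg_at(p1,whs2)", "pkg_at(p2,whs2)", "truck_at(t3,portA)"]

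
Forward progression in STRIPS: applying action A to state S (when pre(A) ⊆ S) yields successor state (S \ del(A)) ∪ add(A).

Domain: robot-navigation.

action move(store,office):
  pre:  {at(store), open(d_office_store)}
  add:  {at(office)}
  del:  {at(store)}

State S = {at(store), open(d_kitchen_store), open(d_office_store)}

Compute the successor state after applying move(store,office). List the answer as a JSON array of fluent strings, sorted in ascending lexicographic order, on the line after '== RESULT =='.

Progress:
  pre ⊆ S: {at(store), open(d_office_store)} ⊆ S  — applicable
  S \ del = {open(d_kitchen_store), open(d_office_store)}
  ∪ add   = {at(office), open(d_kitchen_store), open(d_office_store)}

== RESULT ==
["at(office)", "open(d_kitchen_store)", "open(d_office_store)"]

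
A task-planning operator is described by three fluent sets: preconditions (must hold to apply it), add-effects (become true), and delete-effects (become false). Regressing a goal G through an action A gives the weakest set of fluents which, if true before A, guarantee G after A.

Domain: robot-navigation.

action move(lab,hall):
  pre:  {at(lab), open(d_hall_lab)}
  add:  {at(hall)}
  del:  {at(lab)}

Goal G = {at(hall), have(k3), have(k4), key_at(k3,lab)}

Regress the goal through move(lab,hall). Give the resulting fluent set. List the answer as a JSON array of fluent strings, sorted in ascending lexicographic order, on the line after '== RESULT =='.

Regress:
  G ∩ del = {}  (empty — regression defined)
  G \ add = {at(hall), have(k3), have(k4), key_at(k3,lab)} \ {at(hall)} = {have(k3), have(k4), key_at(k3,lab)}
  ∪ pre   = {have(k3), have(k4), key_at(k3,lab)} ∪ {at(lab), open(d_hall_lab)}
          = {at(lab), have(k3), have(k4), key_at(k3,lab), open(d_hall_lab)}

== RESULT ==
["at(lab)", "have(k3)", "have(k4)", "key_at(k3,lab)", "open(d_hall_lab)"]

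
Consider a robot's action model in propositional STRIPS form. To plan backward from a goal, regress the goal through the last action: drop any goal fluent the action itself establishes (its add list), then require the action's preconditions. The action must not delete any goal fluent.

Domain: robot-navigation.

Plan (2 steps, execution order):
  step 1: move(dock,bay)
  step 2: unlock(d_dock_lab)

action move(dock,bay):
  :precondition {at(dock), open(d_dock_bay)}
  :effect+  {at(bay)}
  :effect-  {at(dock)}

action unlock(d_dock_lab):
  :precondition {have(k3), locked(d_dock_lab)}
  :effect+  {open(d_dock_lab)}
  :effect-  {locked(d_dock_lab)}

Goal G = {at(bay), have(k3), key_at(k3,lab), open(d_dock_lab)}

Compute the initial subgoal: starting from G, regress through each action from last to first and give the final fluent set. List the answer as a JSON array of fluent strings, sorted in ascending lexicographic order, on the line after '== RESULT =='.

Regress step by step:
  through step 2 (unlock(d_dock_lab)): drop {open(d_dock_lab)}, keep {at(bay), have(k3), key_at(k3,lab)}, require {have(k3), locked(d_dock_lab)}
    → {at(bay), have(k3), key_at(k3,lab), locked(d_dock_lab)}
  through step 1 (move(dock,bay)): drop {at(bay)}, keep {have(k3), key_at(k3,lab), locked(d_dock_lab)}, require {at(dock), open(d_dock_bay)}
    → {at(dock), have(k3), key_at(k3,lab), locked(d_dock_lab), open(d_dock_bay)}

== RESULT ==
["at(dock)", "have(k3)", "key_at(k3,lab)", "locked(d_dock_lab)", "open(d_dock_bay)"]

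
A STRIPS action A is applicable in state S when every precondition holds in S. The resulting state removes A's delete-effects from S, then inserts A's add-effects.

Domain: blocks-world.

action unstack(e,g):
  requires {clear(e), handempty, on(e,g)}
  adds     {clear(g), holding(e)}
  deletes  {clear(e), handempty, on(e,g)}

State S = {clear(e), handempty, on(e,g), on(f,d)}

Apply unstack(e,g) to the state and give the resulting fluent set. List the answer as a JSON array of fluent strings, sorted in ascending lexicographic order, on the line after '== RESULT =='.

Progress:
  pre ⊆ S: {clear(e), handempty, on(e,g)} ⊆ S  — applicable
  S \ del = {on(f,d)}
  ∪ add   = {clear(g), holding(e), on(f,d)}

== RESULT ==
["clear(g)", "holding(e)", "on(f,d)"]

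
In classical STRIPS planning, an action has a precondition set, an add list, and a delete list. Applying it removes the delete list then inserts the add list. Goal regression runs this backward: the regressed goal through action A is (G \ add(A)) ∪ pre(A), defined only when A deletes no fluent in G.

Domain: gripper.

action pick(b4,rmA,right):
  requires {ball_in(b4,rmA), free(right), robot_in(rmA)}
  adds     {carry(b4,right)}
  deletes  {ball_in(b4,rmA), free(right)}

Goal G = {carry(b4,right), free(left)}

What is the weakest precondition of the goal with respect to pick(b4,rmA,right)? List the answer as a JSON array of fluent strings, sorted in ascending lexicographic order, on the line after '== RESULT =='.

Compute (G \ add) ∪ pre:
  G ∩ del = {}  (empty — regression defined)
  G \ add = {carry(b4,right), free(left)} \ {carry(b4,right)} = {free(left)}
  ∪ pre   = {free(left)} ∪ {ball_in(b4,rmA), free(right), robot_in(rmA)}
          = {ball_in(b4,rmA), free(left), free(right), robot_in(rmA)}

== RESULT ==
["ball_in(b4,rmA)", "free(left)", "free(right)", "robot_in(rmA)"]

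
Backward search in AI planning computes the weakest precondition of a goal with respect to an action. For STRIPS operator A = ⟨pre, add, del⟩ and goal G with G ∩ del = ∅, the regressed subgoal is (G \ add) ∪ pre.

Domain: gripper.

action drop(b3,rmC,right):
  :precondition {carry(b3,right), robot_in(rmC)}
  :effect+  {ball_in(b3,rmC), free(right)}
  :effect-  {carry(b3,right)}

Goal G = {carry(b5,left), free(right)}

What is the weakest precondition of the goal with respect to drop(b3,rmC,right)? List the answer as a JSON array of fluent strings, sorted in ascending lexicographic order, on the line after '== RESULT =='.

Regress:
  G ∩ del = {}  (empty — regression defined)
  G \ add = {carry(b5,left), free(right)} \ {ball_in(b3,rmC), free(right)} = {carry(b5,left)}
  ∪ pre   = {carry(b5,left)} ∪ {carry(b3,right), robot_in(rmC)}
          = {carry(b3,right), carry(b5,left), robot_in(rmC)}

== RESULT ==
["carry(b3,right)", "carry(b5,left)", "robot_in(rmC)"]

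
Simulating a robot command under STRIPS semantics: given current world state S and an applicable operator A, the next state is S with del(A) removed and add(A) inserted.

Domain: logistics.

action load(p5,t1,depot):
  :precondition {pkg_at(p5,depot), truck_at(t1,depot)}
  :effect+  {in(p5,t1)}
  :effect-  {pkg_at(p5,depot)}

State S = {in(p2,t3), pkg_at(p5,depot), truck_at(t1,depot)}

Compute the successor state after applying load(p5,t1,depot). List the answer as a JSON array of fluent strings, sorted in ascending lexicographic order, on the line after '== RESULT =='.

Progress:
  pre ⊆ S: {pkg_at(p5,depot), truck_at(t1,depot)} ⊆ S  — applicable
  S \ del = {in(p2,t3), truck_at(t1,depot)}
  ∪ add   = {in(p2,t3), in(p5,t1), truck_at(t1,depot)}

== RESULT ==
["in(p2,t3)", "in(p5,t1)", "truck_at(t1,depot)"]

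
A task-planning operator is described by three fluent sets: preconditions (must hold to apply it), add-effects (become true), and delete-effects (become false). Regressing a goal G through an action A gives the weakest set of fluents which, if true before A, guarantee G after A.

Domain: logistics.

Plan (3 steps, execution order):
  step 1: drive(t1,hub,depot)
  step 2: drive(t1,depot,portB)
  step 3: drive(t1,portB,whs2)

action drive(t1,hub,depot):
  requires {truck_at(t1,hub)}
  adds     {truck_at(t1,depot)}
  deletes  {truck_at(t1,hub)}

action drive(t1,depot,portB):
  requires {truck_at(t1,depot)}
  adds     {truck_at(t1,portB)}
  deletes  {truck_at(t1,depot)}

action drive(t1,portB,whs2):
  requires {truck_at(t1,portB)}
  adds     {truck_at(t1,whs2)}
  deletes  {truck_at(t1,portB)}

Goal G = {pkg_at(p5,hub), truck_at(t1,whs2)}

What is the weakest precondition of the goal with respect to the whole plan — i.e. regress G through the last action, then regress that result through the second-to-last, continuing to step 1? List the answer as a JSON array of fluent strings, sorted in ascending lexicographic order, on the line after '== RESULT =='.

Work backward from the goal:
  through step 3 (drive(t1,portB,whs2)): drop {truck_at(t1,whs2)}, keep {pkg_at(p5,hub)}, require {truck_at(t1,portB)}
    → {pkg_at(p5,hub), truck_at(t1,portB)}
  through step 2 (drive(t1,depot,portB)): drop {truck_at(t1,portB)}, keep {pkg_at(p5,hub)}, require {truck_at(t1,depot)}
    → {pkg_at(p5,hub), truck_at(t1,depot)}
  through step 1 (drive(t1,hub,depot)): drop {truck_at(t1,depot)}, keep {pkg_at(p5,hub)}, require {truck_at(t1,hub)}
    → {pkg_at(p5,hub), truck_at(t1,hub)}

== RESULT ==
["pkg_at(p5,hub)", "truck_at(t1,hub)"]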